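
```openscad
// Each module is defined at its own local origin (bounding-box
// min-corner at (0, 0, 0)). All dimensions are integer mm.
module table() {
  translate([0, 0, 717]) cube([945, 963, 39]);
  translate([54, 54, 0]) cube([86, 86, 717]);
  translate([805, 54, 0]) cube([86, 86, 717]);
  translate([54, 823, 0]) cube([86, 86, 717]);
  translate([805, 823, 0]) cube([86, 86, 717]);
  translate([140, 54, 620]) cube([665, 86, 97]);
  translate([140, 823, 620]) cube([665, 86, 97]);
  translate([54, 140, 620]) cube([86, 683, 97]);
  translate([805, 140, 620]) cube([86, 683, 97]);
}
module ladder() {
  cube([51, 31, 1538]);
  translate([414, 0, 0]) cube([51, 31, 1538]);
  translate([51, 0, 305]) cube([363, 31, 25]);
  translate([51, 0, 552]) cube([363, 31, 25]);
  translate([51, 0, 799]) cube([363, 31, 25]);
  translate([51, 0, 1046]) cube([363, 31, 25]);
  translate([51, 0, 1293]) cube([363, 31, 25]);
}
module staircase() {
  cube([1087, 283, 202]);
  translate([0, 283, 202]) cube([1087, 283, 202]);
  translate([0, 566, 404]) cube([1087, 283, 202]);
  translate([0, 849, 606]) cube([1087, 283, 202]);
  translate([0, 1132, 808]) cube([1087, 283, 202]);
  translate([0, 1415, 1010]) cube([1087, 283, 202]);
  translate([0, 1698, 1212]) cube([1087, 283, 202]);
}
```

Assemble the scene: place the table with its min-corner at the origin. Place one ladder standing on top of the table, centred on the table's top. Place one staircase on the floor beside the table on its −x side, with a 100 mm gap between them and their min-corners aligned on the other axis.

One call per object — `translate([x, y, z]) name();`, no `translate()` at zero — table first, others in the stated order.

table();
translate([240, 466, 756]) ladder();
translate([-1187, 0, 0]) staircase();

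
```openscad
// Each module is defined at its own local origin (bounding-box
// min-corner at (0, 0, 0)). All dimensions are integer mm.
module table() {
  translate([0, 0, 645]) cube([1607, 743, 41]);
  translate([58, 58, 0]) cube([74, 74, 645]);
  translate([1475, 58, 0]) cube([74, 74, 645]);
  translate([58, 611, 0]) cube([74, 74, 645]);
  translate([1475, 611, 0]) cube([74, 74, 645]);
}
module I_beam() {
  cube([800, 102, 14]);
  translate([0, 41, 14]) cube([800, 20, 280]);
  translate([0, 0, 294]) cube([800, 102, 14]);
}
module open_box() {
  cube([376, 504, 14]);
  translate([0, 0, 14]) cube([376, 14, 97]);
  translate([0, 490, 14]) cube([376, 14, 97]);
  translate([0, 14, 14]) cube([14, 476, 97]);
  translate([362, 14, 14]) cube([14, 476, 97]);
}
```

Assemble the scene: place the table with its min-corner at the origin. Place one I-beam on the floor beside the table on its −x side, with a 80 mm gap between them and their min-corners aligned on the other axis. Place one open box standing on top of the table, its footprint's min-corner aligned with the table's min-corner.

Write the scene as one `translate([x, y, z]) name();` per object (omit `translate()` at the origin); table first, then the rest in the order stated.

table();
translate([-880, 0, 0]) I_beam();
translate([0, 0, 686]) open_box();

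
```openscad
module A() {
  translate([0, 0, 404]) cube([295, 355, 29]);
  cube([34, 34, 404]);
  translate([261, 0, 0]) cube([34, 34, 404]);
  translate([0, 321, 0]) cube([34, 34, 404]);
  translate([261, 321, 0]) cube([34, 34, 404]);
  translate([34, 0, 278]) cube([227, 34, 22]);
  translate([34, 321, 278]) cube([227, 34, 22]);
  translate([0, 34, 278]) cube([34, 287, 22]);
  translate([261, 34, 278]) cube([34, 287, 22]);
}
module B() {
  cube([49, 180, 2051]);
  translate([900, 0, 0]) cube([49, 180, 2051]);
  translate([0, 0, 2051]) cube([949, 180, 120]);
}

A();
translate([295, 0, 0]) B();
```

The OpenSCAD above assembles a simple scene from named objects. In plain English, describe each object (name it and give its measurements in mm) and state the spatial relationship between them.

A is a simple wooden stool: a rectangular seat 295 mm (x) by 355 mm (y), 29 mm thick, top face at z = 433 mm, on four square legs, each 34×34 mm in cross-section. The legs rest on z = 0, each flush with a corner of the seat. Four stretchers, 34 mm wide and 22 mm tall, connect adjacent legs with their undersides at z = 278 mm, each running between the inner faces of the legs it joins and aligned with the legs' outer faces on the other axis.

B is a door frame. The clear opening is 851 mm wide and 2051 mm high. Two 49 mm wide jambs, 180 mm deep, stand either side of the opening from the floor to the top of the opening. A 120 mm thick head sits across the top of both jambs, spanning the full outside width of the frame.

The door frame is against the stool's +x side, with their −y faces flush.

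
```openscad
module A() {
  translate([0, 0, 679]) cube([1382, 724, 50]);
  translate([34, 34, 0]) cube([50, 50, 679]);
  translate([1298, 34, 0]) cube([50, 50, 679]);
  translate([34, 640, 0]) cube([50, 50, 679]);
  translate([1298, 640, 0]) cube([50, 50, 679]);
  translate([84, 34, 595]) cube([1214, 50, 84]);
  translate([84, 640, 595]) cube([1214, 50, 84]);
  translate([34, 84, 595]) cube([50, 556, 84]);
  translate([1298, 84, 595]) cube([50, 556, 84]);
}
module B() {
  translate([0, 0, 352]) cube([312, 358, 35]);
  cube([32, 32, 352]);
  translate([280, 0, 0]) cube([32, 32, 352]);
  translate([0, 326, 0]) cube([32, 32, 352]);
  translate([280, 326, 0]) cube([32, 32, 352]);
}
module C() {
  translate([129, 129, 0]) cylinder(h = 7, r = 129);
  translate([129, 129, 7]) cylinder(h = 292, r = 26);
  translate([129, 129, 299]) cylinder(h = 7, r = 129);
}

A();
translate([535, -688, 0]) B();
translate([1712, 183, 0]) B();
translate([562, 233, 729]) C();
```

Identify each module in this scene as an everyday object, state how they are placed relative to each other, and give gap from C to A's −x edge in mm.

The spool's min-x is at 562; the table's min-x is 0; gap = 562 mm.

A is a table. B is a stool. C is a spool. Two stools sit around the table at the −y, +x sides. The spool is on top of the table, centred. The gap from the spool to the table's −x edge is 562 mm.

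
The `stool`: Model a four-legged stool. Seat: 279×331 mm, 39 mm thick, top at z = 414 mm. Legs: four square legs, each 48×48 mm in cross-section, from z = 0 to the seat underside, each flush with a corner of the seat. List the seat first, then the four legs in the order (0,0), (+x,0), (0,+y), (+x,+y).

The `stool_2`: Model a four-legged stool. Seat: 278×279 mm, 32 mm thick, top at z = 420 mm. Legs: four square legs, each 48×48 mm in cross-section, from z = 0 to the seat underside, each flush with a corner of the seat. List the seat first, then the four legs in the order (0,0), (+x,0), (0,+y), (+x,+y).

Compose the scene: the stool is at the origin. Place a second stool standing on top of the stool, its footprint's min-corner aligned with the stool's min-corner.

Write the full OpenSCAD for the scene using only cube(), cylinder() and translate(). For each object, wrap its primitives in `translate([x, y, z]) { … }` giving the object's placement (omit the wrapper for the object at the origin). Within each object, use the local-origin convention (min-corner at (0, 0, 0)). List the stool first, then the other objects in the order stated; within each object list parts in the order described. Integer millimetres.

translate([0, 0, 375]) cube([279, 331, 39]);
cube([48, 48, 375]);
translate([231, 0, 0]) cube([48, 48, 375]);
translate([0, 283, 0]) cube([48, 48, 375]);
translate([231, 283, 0]) cube([48, 48, 375]);
translate([0, 0, 414]) {
  translate([0, 0, 388]) cube([278, 279, 32]);
  cube([48, 48, 388]);
  translate([230, 0, 0]) cube([48, 48, 388]);
  translate([0, 231, 0]) cube([48, 48, 388]);
  translate([230, 231, 0]) cube([48, 48, 388]);
}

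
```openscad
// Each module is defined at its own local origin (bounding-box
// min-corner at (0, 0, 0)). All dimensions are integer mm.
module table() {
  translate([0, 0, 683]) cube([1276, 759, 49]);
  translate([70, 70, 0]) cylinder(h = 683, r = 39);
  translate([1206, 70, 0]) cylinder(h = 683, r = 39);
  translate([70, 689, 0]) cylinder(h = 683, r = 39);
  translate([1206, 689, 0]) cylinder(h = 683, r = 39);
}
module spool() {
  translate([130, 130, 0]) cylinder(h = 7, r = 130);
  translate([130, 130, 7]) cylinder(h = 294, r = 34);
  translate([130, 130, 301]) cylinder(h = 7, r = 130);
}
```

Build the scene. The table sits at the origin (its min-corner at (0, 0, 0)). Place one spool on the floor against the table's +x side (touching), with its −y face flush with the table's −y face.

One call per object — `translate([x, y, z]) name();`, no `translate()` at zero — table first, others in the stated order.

table();
translate([1276, 0, 0]) spool();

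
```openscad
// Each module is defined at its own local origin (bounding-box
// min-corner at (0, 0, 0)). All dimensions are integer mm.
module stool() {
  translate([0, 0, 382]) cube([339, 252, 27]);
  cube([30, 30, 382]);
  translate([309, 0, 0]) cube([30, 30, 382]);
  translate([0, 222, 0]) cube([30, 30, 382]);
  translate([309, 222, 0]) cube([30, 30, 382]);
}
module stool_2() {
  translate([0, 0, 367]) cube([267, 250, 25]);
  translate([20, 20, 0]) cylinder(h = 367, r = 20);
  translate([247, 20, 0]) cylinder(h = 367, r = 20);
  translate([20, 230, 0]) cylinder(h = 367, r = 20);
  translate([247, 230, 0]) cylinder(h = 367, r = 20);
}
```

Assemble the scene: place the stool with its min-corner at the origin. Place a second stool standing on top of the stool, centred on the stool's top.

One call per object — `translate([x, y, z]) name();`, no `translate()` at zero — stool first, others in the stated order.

stool();
translate([36, 1, 409]) stool_2();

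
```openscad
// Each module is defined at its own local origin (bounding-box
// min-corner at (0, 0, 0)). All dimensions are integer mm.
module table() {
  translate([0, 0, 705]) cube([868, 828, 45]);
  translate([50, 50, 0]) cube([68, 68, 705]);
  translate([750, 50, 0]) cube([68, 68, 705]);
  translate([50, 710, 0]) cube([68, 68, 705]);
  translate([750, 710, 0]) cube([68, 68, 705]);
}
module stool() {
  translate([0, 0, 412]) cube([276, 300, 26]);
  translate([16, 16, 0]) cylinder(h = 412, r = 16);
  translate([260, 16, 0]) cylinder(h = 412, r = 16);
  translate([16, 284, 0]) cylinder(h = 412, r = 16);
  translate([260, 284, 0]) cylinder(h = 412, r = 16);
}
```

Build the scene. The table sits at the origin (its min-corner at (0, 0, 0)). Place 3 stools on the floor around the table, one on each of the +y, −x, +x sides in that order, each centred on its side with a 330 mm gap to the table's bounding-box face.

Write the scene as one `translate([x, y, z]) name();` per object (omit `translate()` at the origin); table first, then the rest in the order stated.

table();
translate([296, 1158, 0]) stool();
translate([-606, 264, 0]) stool();
translate([1198, 264, 0]) stool();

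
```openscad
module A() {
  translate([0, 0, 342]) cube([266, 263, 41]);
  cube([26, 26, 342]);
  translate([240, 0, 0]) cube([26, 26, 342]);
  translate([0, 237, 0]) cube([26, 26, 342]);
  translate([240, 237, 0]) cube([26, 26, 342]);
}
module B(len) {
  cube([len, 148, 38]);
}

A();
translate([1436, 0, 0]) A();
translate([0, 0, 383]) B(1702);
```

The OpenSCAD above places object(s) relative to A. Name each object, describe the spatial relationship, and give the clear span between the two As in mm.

Second stool starts at x = 1436; first ends at x = 266; clear span = 1436 − 266 = 1170 mm.

A is a stool. B is a beam. A beam spans the tops of two stools. The clear span between the two stools is 1170 mm.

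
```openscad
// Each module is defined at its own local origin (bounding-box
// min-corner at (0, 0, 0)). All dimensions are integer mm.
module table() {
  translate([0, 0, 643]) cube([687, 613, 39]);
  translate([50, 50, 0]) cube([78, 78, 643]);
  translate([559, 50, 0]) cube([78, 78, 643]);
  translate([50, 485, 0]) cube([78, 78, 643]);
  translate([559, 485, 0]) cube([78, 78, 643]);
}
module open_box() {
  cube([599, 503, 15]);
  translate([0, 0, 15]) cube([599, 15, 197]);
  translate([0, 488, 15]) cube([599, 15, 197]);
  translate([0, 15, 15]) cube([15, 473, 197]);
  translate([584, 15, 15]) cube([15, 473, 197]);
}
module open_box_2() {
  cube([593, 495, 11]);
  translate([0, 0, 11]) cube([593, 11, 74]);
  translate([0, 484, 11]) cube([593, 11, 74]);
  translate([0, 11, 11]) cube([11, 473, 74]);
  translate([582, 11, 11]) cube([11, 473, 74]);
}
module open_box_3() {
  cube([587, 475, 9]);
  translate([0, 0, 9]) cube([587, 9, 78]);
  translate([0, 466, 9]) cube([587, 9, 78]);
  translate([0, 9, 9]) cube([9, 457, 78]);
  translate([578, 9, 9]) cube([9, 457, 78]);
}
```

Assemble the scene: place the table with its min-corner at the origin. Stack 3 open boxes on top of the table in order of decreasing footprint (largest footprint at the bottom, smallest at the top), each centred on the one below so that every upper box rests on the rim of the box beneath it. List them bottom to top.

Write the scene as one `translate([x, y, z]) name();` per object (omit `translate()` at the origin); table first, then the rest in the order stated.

table();
translate([44, 55, 682]) open_box();
translate([47, 59, 894]) open_box_2();
translate([50, 69, 979]) open_box_3();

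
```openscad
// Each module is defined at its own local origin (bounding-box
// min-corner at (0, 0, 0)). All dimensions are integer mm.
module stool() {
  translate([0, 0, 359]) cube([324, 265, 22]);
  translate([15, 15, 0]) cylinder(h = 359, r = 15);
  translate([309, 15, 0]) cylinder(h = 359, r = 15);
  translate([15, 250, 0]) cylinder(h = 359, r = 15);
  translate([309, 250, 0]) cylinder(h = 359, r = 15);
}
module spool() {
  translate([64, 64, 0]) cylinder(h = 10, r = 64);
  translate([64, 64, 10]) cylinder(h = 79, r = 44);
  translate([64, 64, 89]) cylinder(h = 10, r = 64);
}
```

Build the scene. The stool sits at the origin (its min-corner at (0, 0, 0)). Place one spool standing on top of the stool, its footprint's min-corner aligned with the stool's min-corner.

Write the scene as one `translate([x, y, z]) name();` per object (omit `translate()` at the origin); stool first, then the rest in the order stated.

stool();
translate([0, 0, 381]) spool();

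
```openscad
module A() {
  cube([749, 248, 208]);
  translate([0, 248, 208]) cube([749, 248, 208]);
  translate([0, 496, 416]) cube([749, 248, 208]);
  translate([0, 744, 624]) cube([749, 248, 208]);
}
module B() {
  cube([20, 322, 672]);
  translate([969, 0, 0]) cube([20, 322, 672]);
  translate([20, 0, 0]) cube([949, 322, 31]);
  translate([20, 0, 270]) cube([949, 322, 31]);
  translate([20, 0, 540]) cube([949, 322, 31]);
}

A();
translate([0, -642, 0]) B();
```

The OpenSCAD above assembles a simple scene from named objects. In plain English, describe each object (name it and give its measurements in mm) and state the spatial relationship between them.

A is a straight staircase of 4 solid steps. Each step is 749 mm wide (x), 248 mm deep (y, the going) and 208 mm tall (the rise). The first step rests on the floor; each subsequent step sits one going further in +y and one rise higher in +z, directly behind and above the previous step with no overlap.

B is an open bookshelf. Two side panels, each 20 mm thick, 322 mm deep and 672 mm tall, stand 989 mm apart (outside-to-outside). Between them sit 3 shelves, each 31 mm thick and 322 mm deep, spanning the full gap between the sides. The bottom shelf rests on the floor (its underside at z = 0) and the clear gap between one shelf's top and the next shelf's underside is 239 mm.

The bookshelf is on the floor beside the staircase on its −y side.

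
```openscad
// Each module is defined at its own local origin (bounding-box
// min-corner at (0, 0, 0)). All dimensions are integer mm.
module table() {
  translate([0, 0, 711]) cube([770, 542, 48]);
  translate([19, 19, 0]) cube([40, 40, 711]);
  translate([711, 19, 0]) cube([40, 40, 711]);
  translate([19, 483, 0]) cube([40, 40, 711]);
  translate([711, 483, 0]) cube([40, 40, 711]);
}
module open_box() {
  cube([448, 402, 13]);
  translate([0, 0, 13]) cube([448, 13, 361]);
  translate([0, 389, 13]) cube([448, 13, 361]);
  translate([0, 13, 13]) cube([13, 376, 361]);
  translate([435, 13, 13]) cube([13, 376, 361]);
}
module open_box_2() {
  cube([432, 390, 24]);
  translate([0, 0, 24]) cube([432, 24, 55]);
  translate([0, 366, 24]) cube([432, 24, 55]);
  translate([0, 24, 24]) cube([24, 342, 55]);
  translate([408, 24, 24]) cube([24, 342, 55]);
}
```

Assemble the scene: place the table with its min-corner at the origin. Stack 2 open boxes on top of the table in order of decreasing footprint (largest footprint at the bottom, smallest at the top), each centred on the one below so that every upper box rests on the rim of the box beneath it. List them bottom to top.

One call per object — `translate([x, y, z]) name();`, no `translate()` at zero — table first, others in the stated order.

table();
translate([161, 70, 759]) open_box();
translate([169, 76, 1133]) open_box_2();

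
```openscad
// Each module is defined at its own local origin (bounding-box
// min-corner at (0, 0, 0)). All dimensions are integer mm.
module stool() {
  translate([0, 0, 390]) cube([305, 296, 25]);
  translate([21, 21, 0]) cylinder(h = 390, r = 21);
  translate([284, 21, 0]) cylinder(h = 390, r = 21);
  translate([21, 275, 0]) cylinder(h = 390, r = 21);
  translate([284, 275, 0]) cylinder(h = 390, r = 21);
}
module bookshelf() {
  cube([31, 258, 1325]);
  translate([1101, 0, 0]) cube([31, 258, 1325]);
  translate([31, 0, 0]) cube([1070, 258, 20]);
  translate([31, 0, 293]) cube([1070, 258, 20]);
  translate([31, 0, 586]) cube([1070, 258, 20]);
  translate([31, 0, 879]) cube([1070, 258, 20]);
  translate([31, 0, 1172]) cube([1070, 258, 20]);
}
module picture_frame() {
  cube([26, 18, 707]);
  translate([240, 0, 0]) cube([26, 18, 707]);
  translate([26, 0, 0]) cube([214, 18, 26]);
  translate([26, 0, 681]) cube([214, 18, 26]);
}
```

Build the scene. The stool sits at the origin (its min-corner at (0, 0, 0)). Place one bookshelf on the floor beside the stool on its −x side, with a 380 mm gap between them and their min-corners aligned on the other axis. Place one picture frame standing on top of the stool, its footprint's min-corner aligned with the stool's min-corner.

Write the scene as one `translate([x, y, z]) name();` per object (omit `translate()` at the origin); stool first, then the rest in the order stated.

stool();
translate([-1512, 0, 0]) bookshelf();
translate([0, 0, 415]) picture_frame();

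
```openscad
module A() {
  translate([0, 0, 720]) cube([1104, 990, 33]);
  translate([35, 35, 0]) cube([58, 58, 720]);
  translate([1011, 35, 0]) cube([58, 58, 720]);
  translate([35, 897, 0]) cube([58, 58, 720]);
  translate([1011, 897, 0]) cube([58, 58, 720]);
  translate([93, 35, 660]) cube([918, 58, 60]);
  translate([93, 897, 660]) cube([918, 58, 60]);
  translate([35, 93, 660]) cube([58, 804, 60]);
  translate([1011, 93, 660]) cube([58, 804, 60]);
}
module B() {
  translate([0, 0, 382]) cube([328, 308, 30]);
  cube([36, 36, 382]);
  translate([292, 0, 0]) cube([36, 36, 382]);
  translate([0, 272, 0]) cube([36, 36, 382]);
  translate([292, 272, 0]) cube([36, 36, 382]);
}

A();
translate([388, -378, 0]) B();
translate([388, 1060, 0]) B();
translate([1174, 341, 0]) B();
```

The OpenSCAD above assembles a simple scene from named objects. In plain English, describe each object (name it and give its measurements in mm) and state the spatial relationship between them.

A is a table with a 1104×990 mm rectangular top, 33 mm thick, top surface at z = 753 mm, supported by four 58×58 mm square legs, each inset 35 mm from the nearest pair of top edges, running from the floor. Four apron rails, 58 mm thick and 60 mm tall, run between adjacent legs with their top edges flush with the underside of the top and their outer faces flush with the legs' outer faces.

B is a four-legged stool. The seat is 328×308 mm, 30 mm thick, top at z = 412 mm. It stands on four square legs, each 36×36 mm in cross-section, from z = 0 to the seat underside, each flush with a corner of the seat.

Three stools sit around the table at the −y, +y, +x sides.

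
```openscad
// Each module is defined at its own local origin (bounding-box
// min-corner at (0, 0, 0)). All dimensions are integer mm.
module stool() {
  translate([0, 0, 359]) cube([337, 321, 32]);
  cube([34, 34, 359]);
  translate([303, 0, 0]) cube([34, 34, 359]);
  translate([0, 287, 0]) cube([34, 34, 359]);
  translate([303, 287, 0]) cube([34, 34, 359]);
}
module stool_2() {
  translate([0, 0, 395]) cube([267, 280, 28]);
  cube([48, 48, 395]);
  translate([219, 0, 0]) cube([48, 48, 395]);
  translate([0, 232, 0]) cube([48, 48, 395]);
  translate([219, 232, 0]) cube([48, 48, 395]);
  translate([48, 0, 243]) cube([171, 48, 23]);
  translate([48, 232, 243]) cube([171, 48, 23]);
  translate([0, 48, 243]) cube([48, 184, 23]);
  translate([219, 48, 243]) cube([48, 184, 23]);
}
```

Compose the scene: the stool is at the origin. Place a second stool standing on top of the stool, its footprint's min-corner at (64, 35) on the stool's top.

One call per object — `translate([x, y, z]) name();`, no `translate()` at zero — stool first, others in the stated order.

stool();
translate([64, 35, 391]) stool_2();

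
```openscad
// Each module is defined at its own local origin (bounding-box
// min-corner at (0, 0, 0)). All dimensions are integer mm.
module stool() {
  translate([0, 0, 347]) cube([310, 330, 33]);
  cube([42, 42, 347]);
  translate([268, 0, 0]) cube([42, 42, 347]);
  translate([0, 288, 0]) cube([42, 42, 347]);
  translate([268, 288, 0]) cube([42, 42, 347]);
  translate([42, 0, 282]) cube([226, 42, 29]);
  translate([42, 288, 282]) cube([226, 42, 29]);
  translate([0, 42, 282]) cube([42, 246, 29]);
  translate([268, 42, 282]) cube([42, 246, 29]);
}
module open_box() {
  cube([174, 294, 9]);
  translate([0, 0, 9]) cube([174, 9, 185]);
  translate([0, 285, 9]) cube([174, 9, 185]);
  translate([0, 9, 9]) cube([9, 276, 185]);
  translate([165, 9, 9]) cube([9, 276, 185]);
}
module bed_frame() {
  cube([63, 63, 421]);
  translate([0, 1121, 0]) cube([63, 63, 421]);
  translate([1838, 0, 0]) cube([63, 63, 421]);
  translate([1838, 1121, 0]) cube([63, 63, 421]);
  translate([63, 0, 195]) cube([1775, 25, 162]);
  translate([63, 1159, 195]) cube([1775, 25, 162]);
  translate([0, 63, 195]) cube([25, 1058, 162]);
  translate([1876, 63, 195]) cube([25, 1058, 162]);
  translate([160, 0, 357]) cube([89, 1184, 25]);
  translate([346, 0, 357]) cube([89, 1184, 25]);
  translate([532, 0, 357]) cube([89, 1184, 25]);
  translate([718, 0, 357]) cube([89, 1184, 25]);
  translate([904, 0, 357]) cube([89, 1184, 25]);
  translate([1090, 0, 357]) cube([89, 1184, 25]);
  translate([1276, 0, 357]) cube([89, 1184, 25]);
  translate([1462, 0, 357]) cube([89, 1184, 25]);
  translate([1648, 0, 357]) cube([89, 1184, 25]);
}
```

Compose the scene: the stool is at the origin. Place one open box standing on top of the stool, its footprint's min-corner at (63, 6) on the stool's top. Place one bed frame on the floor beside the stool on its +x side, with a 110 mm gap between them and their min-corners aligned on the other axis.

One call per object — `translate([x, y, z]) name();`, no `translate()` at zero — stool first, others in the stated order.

stool();
translate([63, 6, 380]) open_box();
translate([420, 0, 0]) bed_frame();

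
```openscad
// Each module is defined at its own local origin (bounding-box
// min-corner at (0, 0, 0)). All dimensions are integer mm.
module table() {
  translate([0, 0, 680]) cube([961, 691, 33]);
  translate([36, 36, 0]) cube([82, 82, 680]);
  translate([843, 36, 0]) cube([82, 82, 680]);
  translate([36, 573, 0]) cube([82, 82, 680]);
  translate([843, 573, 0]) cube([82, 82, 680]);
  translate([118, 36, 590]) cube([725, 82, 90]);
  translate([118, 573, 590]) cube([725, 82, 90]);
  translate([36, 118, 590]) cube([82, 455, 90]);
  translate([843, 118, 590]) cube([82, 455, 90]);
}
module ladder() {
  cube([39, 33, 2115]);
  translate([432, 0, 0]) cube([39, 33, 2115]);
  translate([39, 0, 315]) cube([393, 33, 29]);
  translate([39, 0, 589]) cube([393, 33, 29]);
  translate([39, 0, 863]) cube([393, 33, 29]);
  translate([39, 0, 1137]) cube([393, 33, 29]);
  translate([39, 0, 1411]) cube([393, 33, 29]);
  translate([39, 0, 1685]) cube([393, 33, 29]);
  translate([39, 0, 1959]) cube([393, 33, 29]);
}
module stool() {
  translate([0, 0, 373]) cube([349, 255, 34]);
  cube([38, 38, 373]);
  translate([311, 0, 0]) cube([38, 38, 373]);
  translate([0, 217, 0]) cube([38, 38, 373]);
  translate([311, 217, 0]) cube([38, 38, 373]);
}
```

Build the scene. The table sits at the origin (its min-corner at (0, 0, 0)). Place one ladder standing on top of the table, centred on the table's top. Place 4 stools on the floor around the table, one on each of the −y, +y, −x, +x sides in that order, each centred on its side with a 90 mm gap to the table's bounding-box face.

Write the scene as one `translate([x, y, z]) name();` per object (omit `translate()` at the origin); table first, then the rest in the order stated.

table();
translate([245, 329, 713]) ladder();
translate([306, -345, 0]) stool();
translate([306, 781, 0]) stool();
translate([-439, 218, 0]) stool();
translate([1051, 218, 0]) stool();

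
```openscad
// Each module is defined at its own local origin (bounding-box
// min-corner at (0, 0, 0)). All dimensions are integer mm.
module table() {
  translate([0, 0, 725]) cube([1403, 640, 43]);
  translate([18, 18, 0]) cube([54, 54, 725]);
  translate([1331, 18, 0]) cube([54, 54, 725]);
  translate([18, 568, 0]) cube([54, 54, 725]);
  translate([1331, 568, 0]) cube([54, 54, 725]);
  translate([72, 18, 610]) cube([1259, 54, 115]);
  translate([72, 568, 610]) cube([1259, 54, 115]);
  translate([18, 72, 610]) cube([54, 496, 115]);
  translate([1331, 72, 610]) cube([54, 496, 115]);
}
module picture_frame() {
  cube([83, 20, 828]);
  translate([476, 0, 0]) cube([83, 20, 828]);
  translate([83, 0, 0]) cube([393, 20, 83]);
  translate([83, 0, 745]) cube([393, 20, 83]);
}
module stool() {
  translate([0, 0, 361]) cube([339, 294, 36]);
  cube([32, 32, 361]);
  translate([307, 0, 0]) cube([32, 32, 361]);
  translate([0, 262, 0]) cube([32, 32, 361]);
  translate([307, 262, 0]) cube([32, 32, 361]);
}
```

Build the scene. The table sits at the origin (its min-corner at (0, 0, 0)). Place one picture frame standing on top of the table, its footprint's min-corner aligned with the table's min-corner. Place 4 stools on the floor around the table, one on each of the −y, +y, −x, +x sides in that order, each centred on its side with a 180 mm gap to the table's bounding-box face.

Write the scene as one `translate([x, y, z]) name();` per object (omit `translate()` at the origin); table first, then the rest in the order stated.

table();
translate([0, 0, 768]) picture_frame();
translate([532, -474, 0]) stool();
translate([532, 820, 0]) stool();
translate([-519, 173, 0]) stool();
translate([1583, 173, 0]) stool();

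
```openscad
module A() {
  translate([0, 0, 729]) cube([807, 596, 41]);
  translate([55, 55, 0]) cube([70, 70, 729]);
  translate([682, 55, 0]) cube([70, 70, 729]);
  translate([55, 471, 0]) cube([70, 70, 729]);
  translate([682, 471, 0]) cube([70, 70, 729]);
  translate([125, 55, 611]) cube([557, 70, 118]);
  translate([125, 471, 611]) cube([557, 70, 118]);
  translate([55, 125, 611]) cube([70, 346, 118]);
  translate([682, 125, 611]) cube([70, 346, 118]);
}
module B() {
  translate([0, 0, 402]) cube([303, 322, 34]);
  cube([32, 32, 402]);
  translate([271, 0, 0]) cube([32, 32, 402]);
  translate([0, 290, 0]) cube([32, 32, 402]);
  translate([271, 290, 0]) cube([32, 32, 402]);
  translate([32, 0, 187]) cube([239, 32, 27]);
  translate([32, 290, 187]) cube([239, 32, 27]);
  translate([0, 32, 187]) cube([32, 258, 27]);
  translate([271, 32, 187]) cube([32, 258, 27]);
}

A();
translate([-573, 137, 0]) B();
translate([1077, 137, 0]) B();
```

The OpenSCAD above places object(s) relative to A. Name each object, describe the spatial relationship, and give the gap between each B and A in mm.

A is a table. B is a stool. Two stools sit around the table at the −x, +x sides. The gap between each stool and the table is 270 mm.

Each stool's nearest face is 270 mm from the table's bounding box.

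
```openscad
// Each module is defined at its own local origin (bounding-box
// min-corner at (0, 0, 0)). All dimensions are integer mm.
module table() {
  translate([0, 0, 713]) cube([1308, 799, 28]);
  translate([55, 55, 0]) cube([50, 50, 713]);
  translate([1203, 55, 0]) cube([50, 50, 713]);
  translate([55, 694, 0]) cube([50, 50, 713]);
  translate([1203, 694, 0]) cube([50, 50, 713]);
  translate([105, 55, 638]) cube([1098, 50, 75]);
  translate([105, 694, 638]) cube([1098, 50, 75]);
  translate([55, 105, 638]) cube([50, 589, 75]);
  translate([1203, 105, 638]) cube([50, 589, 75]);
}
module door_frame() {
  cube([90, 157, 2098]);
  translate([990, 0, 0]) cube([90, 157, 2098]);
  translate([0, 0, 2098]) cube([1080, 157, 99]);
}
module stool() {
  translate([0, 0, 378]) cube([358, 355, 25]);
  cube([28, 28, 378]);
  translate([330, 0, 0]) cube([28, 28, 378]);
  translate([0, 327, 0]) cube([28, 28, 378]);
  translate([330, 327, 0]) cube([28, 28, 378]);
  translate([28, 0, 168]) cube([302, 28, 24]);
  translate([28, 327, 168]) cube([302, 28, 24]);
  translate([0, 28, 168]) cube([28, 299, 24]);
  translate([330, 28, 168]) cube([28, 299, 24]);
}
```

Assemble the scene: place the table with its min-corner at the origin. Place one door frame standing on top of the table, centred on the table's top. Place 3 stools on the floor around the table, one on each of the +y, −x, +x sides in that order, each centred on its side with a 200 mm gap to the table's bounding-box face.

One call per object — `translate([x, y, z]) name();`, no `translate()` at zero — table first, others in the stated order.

table();
translate([114, 321, 741]) door_frame();
translate([475, 999, 0]) stool();
translate([-558, 222, 0]) stool();
translate([1508, 222, 0]) stool();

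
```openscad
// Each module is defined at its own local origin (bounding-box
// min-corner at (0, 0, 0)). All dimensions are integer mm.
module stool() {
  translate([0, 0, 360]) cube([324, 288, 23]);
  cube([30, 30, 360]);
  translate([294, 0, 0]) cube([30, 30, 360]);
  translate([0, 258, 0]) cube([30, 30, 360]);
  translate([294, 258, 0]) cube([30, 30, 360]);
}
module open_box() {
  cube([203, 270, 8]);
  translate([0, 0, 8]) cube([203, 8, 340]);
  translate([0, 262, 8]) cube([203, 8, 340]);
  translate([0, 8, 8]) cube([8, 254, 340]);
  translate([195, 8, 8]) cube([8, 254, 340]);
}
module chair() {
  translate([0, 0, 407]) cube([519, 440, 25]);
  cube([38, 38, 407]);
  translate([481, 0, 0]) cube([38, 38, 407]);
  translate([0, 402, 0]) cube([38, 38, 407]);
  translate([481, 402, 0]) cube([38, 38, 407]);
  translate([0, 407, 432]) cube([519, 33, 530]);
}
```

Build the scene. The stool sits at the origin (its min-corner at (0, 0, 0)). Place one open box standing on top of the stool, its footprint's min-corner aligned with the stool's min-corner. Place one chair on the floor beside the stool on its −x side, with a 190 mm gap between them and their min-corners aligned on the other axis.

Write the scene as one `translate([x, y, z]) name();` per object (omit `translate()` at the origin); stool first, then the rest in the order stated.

stool();
translate([0, 0, 383]) open_box();
translate([-709, 0, 0]) chair();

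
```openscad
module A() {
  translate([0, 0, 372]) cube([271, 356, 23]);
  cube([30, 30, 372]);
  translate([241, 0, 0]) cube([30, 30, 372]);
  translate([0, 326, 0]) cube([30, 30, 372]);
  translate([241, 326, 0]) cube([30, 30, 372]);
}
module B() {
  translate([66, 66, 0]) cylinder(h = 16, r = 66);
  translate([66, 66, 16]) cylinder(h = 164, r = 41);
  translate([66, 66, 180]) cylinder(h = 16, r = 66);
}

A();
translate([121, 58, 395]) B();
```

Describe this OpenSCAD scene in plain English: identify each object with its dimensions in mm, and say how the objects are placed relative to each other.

A is a simple wooden stool: a rectangular seat 271 mm (x) by 356 mm (y), 23 mm thick, top face at z = 395 mm, on four square legs, each 30×30 mm in cross-section. The legs rest on z = 0, each flush with a corner of the seat.

B is a spool: two coaxial disc flanges of radius 66 mm and thickness 16 mm, joined by a core cylinder of radius 41 mm and height 164 mm. The lower flange rests on z = 0 and the three cylinders share a vertical axis.

The spool is on top of the stool.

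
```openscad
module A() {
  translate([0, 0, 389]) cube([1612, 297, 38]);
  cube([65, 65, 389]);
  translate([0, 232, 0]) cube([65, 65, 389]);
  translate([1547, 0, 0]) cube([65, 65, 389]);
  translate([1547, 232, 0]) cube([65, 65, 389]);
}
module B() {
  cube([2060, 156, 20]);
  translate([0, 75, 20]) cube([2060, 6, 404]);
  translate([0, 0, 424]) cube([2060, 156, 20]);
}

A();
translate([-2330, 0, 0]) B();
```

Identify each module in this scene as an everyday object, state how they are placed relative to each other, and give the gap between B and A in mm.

A is a bench. B is an I-beam. The I-beam is on the floor beside the bench on its −x side. The gap between the I-beam and the bench is 270 mm.

The I-beam's nearest face is 270 mm from the bench's −x face.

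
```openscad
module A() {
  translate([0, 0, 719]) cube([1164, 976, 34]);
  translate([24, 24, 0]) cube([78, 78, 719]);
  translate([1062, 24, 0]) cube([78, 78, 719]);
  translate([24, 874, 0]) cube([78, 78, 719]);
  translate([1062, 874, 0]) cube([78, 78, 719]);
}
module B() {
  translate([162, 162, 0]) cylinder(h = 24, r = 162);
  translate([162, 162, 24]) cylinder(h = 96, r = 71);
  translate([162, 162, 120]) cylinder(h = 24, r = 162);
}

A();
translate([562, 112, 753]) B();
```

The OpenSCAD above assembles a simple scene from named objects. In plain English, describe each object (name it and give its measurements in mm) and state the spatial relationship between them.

A is a table with a 1164×976 mm rectangular top, 34 mm thick, top surface at z = 753 mm, supported by four 78×78 mm square legs, each inset 24 mm from the nearest pair of top edges, running from the floor.

B is a spool: two coaxial disc flanges of radius 162 mm and thickness 24 mm, joined by a core cylinder of radius 71 mm and height 96 mm. The lower flange rests on z = 0 and the three cylinders share a vertical axis.

The spool is on top of the table.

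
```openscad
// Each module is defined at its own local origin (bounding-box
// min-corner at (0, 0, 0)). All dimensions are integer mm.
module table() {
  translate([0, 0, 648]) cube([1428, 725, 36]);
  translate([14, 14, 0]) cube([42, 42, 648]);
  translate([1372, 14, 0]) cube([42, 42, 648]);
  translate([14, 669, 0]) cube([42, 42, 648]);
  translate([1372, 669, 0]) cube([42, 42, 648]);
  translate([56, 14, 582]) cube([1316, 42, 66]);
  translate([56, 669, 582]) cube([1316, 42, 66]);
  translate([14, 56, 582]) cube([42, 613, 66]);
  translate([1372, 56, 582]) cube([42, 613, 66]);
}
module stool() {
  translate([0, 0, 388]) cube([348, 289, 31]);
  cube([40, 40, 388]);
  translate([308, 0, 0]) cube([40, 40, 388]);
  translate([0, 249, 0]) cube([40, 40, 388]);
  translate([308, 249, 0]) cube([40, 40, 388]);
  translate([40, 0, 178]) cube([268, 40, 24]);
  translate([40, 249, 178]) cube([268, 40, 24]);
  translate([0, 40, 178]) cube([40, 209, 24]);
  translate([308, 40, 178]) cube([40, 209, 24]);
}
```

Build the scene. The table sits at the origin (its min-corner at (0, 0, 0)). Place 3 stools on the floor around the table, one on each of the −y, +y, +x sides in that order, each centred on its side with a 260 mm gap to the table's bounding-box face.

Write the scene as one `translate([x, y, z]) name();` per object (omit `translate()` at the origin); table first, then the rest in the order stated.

table();
translate([540, -549, 0]) stool();
translate([540, 985, 0]) stool();
translate([1688, 218, 0]) stool();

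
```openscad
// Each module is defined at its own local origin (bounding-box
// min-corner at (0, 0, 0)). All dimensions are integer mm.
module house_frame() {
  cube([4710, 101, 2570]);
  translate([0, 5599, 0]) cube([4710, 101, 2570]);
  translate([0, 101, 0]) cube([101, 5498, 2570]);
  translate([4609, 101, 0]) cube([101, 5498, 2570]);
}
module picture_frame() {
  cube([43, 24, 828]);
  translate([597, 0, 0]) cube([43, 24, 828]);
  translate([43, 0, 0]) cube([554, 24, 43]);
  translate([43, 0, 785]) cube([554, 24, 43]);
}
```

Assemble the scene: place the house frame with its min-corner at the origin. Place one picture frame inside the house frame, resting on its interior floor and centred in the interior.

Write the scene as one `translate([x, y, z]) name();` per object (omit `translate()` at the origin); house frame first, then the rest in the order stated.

house_frame();
translate([2035, 2838, 0]) picture_frame();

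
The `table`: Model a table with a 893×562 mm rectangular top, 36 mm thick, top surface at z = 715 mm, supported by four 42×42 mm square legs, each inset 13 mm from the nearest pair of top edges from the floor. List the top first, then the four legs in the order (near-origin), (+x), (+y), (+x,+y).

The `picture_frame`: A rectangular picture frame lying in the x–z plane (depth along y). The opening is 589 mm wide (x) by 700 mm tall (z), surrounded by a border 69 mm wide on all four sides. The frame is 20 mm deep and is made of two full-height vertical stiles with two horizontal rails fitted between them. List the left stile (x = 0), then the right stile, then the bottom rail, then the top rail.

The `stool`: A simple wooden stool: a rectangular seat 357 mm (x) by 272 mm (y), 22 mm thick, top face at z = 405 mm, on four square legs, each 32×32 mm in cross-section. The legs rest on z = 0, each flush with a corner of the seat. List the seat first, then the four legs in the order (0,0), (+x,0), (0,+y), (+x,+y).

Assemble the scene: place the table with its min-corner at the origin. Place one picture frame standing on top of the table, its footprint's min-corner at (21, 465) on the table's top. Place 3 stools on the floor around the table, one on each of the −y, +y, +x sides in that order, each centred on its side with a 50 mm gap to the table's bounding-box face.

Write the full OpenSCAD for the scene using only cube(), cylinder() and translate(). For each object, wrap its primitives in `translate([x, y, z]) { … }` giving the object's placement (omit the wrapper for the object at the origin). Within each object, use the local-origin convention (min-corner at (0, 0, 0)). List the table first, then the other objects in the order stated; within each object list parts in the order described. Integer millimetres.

translate([0, 0, 679]) cube([893, 562, 36]);
translate([13, 13, 0]) cube([42, 42, 679]);
translate([838, 13, 0]) cube([42, 42, 679]);
translate([13, 507, 0]) cube([42, 42, 679]);
translate([838, 507, 0]) cube([42, 42, 679]);
translate([21, 465, 715]) {
  cube([69, 20, 838]);
  translate([658, 0, 0]) cube([69, 20, 838]);
  translate([69, 0, 0]) cube([589, 20, 69]);
  translate([69, 0, 769]) cube([589, 20, 69]);
}
translate([268, -322, 0]) {
  translate([0, 0, 383]) cube([357, 272, 22]);
  cube([32, 32, 383]);
  translate([325, 0, 0]) cube([32, 32, 383]);
  translate([0, 240, 0]) cube([32, 32, 383]);
  translate([325, 240, 0]) cube([32, 32, 383]);
}
translate([268, 612, 0]) {
  translate([0, 0, 383]) cube([357, 272, 22]);
  cube([32, 32, 383]);
  translate([325, 0, 0]) cube([32, 32, 383]);
  translate([0, 240, 0]) cube([32, 32, 383]);
  translate([325, 240, 0]) cube([32, 32, 383]);
}
translate([943, 145, 0]) {
  translate([0, 0, 383]) cube([357, 272, 22]);
  cube([32, 32, 383]);
  translate([325, 0, 0]) cube([32, 32, 383]);
  translate([0, 240, 0]) cube([32, 32, 383]);
  translate([325, 240, 0]) cube([32, 32, 383]);
}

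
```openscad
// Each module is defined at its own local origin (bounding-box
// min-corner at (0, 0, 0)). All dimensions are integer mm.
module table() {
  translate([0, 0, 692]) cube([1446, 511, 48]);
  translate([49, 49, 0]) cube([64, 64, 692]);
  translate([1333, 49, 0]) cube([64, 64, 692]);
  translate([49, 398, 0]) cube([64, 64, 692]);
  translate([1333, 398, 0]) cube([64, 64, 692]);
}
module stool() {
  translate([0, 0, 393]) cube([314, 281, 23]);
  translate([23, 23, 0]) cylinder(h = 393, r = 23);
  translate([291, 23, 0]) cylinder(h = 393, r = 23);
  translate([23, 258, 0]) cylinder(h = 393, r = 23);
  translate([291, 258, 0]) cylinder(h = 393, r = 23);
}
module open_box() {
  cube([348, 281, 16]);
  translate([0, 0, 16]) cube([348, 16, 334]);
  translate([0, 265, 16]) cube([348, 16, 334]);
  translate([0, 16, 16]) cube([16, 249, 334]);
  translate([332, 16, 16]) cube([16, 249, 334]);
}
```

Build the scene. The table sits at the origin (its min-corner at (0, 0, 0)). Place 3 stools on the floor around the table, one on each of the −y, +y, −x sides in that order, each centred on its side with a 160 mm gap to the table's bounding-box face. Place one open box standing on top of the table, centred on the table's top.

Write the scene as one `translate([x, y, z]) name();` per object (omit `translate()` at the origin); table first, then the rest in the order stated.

table();
translate([566, -441, 0]) stool();
translate([566, 671, 0]) stool();
translate([-474, 115, 0]) stool();
translate([549, 115, 740]) open_box();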